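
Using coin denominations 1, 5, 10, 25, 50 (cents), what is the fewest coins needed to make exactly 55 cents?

Greedy: take as many of the largest coin as possible, then repeat with the remainder.
55 = 1×50 + 1×5
Total coins = 1 + 1 = 2

2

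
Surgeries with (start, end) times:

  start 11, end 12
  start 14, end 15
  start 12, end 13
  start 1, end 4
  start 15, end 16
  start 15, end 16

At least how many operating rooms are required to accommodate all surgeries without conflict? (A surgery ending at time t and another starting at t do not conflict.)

2

The answer is the maximum number of intervals overlapping at any instant.
starts: [1, 11, 12, 14, 15, 15]
ends:   [4, 12, 13, 15, 16, 16]
s1→1 e4→0 s11→1 e12→0 s12→1 e13→0 s14→1 e15→0 s15→1 s15→2  — peak 2.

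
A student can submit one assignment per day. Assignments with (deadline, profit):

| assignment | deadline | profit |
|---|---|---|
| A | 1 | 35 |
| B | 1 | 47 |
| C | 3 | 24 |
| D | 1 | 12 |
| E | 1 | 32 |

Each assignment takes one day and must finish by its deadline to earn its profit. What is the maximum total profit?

Sort by profit descending; place each in the latest free slot ≤ its deadline.
By profit: B(d1,47), A(d1,35), E(d1,32), C(d3,24), D(d1,12)
B→slot 1; A skipped; E skipped; C→slot 3; D skipped.
Profit = 47 + 24 = 71

71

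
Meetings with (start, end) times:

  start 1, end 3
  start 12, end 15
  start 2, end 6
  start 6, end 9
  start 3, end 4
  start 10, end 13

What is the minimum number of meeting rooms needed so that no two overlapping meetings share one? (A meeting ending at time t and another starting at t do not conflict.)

Count concurrent intervals with a sweep; the peak is the room count.
Events (time:±→running): 1:+→1 2:+→2 … peak 2.

2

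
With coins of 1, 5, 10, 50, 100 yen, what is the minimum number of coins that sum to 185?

6

Greedy: take as many of the largest coin as possible, then repeat with the remainder.
185 = 1×100 + 1×50 + 3×10 + 1×5
Total coins = 1 + 1 + 3 + 1 = 6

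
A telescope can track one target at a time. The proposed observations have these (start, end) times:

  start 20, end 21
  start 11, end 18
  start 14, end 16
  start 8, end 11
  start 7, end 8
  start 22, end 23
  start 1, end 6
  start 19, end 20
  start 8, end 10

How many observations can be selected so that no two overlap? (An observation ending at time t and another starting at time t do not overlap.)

Order by finish time; keep every interval that doesn't clash with the previous kept one.
Sorted by end: (1,6)  (7,8)  (8,10)  (8,11)  (14,16)  (11,18)  (19,20)  (20,21)  (22,23)
take (1,6); take (7,8); take (8,10); take (14,16); take (19,20); take (20,21); take (22,23).
Selected 7 observations.

7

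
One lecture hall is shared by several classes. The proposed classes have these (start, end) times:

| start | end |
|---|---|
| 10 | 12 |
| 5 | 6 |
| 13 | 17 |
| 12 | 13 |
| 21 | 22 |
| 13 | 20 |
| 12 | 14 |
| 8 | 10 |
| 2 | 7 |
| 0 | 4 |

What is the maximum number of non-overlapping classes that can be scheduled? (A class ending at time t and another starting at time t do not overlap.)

7

Sort by end time and greedily take each interval whose start is ≥ the last chosen end.
By end time: (0,4), (5,6), (2,7), (8,10), (10,12), (12,13), (12,14), (13,17), (13,20), (21,22).
Pick (0,4); next start ≥ 4 → (5,6); next start ≥ 6 → (8,10); next start ≥ 10 → (10,12); next start ≥ 12 → (12,13); next start ≥ 13 → (13,17); next start ≥ 17 → (21,22).
Selected 7 classes.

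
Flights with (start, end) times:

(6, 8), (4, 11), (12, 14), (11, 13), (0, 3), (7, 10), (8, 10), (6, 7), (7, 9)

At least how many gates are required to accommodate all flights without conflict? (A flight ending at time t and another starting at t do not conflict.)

starts: [0, 4, 6, 6, 7, 7, 8, 11, 12]
ends:   [3, 7, 8, 9, 10, 10, 11, 13, 14]
s0→1 e3→0 s4→1 s6→2 s6→3 e7→2 s7→3 s7→4  — peak 4.

4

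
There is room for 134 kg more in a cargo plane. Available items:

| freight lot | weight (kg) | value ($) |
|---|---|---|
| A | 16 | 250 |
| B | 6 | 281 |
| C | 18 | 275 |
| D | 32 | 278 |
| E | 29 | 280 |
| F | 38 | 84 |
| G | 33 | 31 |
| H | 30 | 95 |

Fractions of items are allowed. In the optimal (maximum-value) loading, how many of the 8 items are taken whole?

6

Order: B (281/6=46.83) > A (250/16=15.62) > C (275/18=15.28) > E (280/29=9.66) > D (278/32=8.69) > H (95/30=3.17) > F (84/38=2.21) > G (31/33=0.94)
Fill: take B (6 @ 281) → take A (16 @ 250) → take C (18 @ 275) → take E (29 @ 280) → take D (32 @ 278) → take H (30 @ 95) → take 3/38 of F → 6.63; 134/134 used.
6 item(s) taken whole; one partial (take 3/38 of F).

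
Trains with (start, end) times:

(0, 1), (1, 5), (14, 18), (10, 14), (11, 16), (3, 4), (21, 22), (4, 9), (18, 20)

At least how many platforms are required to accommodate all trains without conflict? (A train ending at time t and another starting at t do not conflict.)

starts: [0, 1, 3, 4, 10, 11, 14, 18, 21]
ends:   [1, 4, 5, 9, 14, 16, 18, 20, 22]
s0→1 e1→0 s1→1 s3→2  — peak 2.

2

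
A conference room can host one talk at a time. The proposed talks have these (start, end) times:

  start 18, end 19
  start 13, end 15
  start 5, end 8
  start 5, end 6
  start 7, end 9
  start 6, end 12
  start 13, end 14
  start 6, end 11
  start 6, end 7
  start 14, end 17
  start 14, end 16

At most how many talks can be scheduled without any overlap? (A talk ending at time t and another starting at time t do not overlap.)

Greedy by earliest finish: after sorting by end time, pick each interval compatible with the last pick.
Sorted by end: (5,6)  (6,7)  (5,8)  (7,9)  (6,11)  (6,12)  (13,14)  (13,15)  (14,16)  (14,17)  (18,19)
take (5,6); take (6,7); skip (5,8); take (7,9); take (13,14); skip (13,15); take (14,16); skip (14,17); take (18,19).
Selected 6 talks.

6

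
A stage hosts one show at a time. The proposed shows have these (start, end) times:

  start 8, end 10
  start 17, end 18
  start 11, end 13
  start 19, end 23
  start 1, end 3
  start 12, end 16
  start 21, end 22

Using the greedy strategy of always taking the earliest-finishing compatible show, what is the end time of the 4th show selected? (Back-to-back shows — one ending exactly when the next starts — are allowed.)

Greedy by earliest finish: after sorting by end time, pick each interval compatible with the last pick.
By end time: (1,3), (8,10), (11,13), (12,16), (17,18), (21,22), (19,23).
Pick (1,3); next start ≥ 3 → (8,10); next start ≥ 10 → (11,13); next start ≥ 13 → (17,18); next start ≥ 18 → (21,22).
Selected: (1,3) (8,10) (11,13) (17,18) (21,22)

18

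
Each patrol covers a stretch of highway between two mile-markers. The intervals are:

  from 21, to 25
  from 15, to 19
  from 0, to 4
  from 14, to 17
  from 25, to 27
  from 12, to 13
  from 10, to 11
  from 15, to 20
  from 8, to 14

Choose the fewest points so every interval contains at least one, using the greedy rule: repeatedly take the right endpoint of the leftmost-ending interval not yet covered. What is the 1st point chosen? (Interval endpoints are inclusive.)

Process intervals by earliest right end; each time one isn't hit yet, stab at its right endpoint.
Sorted: [0,4] [10,11] [12,13] [8,14] [14,17] [15,19] [15,20] [21,25] [25,27]
{[0,4]} hit by 4; {[10,11]} hit by 11; {[12,13],[8,14]} hit by 13; {[14,17],[15,19],[15,20]} hit by 17; {[21,25],[25,27]} hit by 25.
Points: 4, 11, 13, 17, 25 (5 total).

4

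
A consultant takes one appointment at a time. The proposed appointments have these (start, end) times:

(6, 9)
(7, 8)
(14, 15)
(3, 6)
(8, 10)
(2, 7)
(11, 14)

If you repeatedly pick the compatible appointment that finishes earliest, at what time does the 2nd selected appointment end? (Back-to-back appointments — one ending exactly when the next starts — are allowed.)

8

Sort by end time and greedily take each interval whose start is ≥ the last chosen end.
By end time: (3,6), (2,7), (7,8), (6,9), (8,10), (11,14), (14,15).
Pick (3,6); next start ≥ 6 → (7,8); next start ≥ 8 → (8,10); next start ≥ 10 → (11,14); next start ≥ 14 → (14,15).
Selected: (3,6) (7,8) (8,10) (11,14) (14,15)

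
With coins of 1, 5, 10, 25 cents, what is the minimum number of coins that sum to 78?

78 = 3×25 + 3×1
Total coins = 3 + 3 = 6

6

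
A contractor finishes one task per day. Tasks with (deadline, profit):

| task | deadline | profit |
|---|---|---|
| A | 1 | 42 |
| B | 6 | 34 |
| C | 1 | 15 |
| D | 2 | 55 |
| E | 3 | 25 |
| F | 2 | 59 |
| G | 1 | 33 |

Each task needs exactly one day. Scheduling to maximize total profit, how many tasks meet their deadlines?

Sort by profit descending; place each in the latest free slot ≤ its deadline.
By profit: F(d2,59), D(d2,55), A(d1,42), B(d6,34), G(d1,33), E(d3,25), C(d1,15)
F→slot 2; D→slot 1; A skipped; B→slot 6; G skipped; E→slot 3; C skipped.
4 of 7 scheduled.

4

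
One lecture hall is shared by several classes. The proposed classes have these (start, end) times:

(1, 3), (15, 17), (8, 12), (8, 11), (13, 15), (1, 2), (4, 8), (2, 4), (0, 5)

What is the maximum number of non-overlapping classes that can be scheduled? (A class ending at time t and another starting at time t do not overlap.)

By end time: (1,2), (1,3), (2,4), (0,5), (4,8), (8,11), (8,12), (13,15), (15,17).
Pick (1,2); next start ≥ 2 → (2,4); next start ≥ 4 → (4,8); next start ≥ 8 → (8,11); next start ≥ 11 → (13,15); next start ≥ 15 → (15,17).
Selected 6 classes.

6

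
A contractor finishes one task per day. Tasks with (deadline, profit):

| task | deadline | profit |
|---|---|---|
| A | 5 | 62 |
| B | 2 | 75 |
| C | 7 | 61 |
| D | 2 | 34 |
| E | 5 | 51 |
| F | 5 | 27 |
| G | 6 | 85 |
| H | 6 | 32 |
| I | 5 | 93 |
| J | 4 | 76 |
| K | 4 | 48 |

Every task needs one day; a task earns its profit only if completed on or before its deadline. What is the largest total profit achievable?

503

Take jobs in profit order; each goes to the latest open slot no later than its deadline.
By profit: I(d5,93), G(d6,85), J(d4,76), B(d2,75), A(d5,62), C(d7,61), E(d5,51), K(d4,48), D(d2,34), H(d6,32), F(d5,27)
I→slot 5; G→slot 6; J→slot 4; B→slot 2; A→slot 3; C→slot 7; E→slot 1; K skipped; D skipped; H skipped; F skipped.
Profit = 51 + 75 + 62 + 76 + 93 + 85 + 61 = 503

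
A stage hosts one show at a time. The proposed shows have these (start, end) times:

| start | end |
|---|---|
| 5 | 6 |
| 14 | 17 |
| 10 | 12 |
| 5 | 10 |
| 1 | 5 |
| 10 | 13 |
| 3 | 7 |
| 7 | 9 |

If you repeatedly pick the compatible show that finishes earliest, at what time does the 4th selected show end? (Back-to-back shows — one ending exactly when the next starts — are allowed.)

Sorted by end: (1,5)  (5,6)  (3,7)  (7,9)  (5,10)  (10,12)  (10,13)  (14,17)
take (1,5); take (5,6); take (7,9); take (10,12); skip (10,13); take (14,17).
Selected: (1,5) (5,6) (7,9) (10,12) (14,17)

12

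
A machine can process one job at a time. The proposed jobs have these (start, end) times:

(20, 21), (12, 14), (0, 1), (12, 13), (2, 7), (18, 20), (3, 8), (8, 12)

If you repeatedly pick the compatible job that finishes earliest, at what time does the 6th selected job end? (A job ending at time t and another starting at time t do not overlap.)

21

Order by finish time; keep every interval that doesn't clash with the previous kept one.
By end time: (0,1), (2,7), (3,8), (8,12), (12,13), (12,14), (18,20), (20,21).
Pick (0,1); next start ≥ 1 → (2,7); next start ≥ 7 → (8,12); next start ≥ 12 → (12,13); next start ≥ 13 → (18,20); next start ≥ 20 → (20,21).
Selected: (0,1) (2,7) (8,12) (12,13) (18,20) (20,21)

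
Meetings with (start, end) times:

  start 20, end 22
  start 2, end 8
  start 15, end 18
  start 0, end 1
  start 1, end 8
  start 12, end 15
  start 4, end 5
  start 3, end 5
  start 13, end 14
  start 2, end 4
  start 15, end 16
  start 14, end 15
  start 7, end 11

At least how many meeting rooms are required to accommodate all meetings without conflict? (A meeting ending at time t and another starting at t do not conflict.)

4

Count concurrent intervals with a sweep; the peak is the room count.
Events (time:±→running): 0:+→1 1:-→0 1:+→1 2:+→2 2:+→3 3:+→4 … peak 4.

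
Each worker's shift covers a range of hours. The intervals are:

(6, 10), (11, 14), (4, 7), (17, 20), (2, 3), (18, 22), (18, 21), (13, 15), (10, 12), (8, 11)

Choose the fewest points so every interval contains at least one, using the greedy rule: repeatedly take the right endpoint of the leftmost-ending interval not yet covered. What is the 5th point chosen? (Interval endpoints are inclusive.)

20

Process intervals by earliest right end; each time one isn't hit yet, stab at its right endpoint.
By right end: [2,3]  [4,7]  [6,10]  [8,11]  [10,12]  [11,14]  [13,15]  [17,20]  [18,21]  [18,22]
[2,3] uncovered → point at 3; [4,7] uncovered → point at 7; [8,11] uncovered → point at 11; [13,15] uncovered → point at 15; [17,20] uncovered → point at 20.
Points: 3, 7, 11, 15, 20 (5 total).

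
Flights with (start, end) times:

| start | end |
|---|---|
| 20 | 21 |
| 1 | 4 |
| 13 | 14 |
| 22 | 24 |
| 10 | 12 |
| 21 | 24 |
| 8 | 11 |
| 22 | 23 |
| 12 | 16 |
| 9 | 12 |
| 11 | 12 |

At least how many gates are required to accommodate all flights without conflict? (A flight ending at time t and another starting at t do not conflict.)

3

Events (time:±→running): 1:+→1 4:-→0 8:+→1 9:+→2 10:+→3 … peak 3.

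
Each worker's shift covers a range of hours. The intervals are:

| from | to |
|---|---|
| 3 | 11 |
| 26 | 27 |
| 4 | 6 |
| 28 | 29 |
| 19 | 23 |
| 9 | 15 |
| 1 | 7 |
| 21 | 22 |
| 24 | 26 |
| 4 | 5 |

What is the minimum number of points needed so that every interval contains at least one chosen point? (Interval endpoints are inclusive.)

5

Process intervals by earliest right end; each time one isn't hit yet, stab at its right endpoint.
By right end: [4,5]  [4,6]  [1,7]  [3,11]  [9,15]  [21,22]  [19,23]  [24,26]  [26,27]  [28,29]
[4,5] uncovered → point at 5; [9,15] uncovered → point at 15; [21,22] uncovered → point at 22; [24,26] uncovered → point at 26; [28,29] uncovered → point at 29.
Points: 5, 15, 22, 26, 29 (5 total).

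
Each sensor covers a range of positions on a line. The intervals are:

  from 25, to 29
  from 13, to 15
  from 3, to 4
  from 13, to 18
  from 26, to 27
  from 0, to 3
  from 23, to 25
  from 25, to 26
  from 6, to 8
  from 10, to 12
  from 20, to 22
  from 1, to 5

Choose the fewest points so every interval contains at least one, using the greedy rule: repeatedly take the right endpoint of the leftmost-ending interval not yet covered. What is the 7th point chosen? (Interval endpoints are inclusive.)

Sorted: [0,3] [3,4] [1,5] [6,8] [10,12] [13,15] [13,18] [20,22] [23,25] [25,26] [26,27] [25,29]
{[0,3],[3,4],[1,5]} hit by 3; {[6,8]} hit by 8; {[10,12]} hit by 12; {[13,15],[13,18]} hit by 15; {[20,22]} hit by 22; {[23,25],[25,26]} hit by 25; {[26,27],[25,29]} hit by 27.
Points: 3, 8, 12, 15, 22, 25, 27 (7 total).

27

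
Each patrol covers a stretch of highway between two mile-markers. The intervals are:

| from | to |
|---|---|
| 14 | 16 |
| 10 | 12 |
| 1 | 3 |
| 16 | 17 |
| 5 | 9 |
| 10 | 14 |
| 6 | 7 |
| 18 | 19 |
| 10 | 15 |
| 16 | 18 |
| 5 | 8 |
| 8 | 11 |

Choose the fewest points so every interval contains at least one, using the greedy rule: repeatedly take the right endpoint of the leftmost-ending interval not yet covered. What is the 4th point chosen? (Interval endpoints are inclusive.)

Process intervals by earliest right end; each time one isn't hit yet, stab at its right endpoint.
By right end: [1,3]  [6,7]  [5,8]  [5,9]  [8,11]  [10,12]  [10,14]  [10,15]  [14,16]  [16,17]  [16,18]  [18,19]
[1,3] uncovered → point at 3; [6,7] uncovered → point at 7; [8,11] uncovered → point at 11; [14,16] uncovered → point at 16; [18,19] uncovered → point at 19.
Points: 3, 7, 11, 16, 19 (5 total).

16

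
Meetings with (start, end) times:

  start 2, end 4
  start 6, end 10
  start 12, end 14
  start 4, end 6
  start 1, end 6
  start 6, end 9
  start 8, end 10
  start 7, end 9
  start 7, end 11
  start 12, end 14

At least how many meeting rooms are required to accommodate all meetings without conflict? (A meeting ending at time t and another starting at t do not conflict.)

Count concurrent intervals with a sweep; the peak is the room count.
Events (time:±→running): 1:+→1 2:+→2 4:-→1 4:+→2 6:-→1 6:-→0 6:+→1 6:+→2 7:+→3 7:+→4 8:+→5 … peak 5.

5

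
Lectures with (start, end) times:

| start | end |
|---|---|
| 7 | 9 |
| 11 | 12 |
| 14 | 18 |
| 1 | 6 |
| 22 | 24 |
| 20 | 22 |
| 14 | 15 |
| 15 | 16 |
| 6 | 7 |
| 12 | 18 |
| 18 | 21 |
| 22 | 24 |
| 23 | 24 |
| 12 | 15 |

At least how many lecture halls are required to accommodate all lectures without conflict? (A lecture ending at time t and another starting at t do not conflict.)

4

Count concurrent intervals with a sweep; the peak is the room count.
Events (time:±→running): 1:+→1 6:-→0 6:+→1 7:-→0 7:+→1 9:-→0 11:+→1 12:-→0 12:+→1 12:+→2 14:+→3 14:+→4 … peak 4.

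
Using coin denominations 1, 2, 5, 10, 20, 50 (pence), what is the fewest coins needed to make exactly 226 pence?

Greedy: take as many of the largest coin as possible, then repeat with the remainder.
226 − 4×50→26 − 1×20→6 − 1×5→1 − 1×1→0
Total coins = 4 + 1 + 1 + 1 = 7

7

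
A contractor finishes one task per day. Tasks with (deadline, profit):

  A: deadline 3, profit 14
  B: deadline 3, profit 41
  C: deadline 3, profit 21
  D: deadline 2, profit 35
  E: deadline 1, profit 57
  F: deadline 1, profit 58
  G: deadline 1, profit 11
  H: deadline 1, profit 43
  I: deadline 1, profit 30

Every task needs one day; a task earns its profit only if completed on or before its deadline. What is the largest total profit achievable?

Sort by profit descending; place each in the latest free slot ≤ its deadline.
Profit order: F=58 E=57 H=43 B=41 D=35 I=30 C=21 A=14 G=11
Assign: F→slot 1, E skipped, H skipped, B→slot 3, D→slot 2, I skipped, C skipped, A skipped, G skipped.
Slots: [1:F] [2:D] [3:B]
Profit = 58 + 35 + 41 = 134

134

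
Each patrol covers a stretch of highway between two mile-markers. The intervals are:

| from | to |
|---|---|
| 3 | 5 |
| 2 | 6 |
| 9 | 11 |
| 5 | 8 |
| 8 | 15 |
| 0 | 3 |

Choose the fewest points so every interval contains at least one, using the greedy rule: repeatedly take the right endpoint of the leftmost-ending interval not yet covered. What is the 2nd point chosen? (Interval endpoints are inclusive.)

8

Process intervals by earliest right end; each time one isn't hit yet, stab at its right endpoint.
Sorted: [0,3] [3,5] [2,6] [5,8] [9,11] [8,15]
{[0,3],[3,5],[2,6]} hit by 3; {[5,8]} hit by 8; {[9,11],[8,15]} hit by 11.
Points: 3, 8, 11 (3 total).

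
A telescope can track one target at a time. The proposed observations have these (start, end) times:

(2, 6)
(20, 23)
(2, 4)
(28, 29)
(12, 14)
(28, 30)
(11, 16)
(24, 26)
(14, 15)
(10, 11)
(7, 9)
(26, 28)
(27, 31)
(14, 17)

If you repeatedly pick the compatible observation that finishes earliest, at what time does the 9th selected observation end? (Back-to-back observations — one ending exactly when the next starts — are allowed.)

29

Sort by end time and greedily take each interval whose start is ≥ the last chosen end.
By end time: (2,4), (2,6), (7,9), (10,11), (12,14), (14,15), (11,16), (14,17), (20,23), (24,26), (26,28), (28,29), (28,30), (27,31).
Pick (2,4); next start ≥ 4 → (7,9); next start ≥ 9 → (10,11); next start ≥ 11 → (12,14); next start ≥ 14 → (14,15); next start ≥ 15 → (20,23); next start ≥ 23 → (24,26); next start ≥ 26 → (26,28); next start ≥ 28 → (28,29).
Selected: (2,4) (7,9) (10,11) (12,14) (14,15) (20,23) (24,26) (26,28) (28,29)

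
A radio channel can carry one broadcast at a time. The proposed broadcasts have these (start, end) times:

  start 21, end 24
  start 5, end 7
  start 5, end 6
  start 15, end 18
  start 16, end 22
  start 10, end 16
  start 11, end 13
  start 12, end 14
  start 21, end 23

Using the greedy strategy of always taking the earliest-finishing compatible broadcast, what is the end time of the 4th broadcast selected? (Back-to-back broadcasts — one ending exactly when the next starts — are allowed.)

Sorted by end: (5,6)  (5,7)  (11,13)  (12,14)  (10,16)  (15,18)  (16,22)  (21,23)  (21,24)
take (5,6); skip (5,7); take (11,13); take (15,18); take (21,23).
Selected: (5,6) (11,13) (15,18) (21,23)

23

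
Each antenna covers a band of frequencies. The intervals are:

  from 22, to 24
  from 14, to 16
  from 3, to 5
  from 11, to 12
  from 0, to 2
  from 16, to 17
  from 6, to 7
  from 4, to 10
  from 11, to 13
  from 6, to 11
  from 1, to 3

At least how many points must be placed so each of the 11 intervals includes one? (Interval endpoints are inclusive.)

Sort by right endpoint; whenever an interval is uncovered, place a point at its right end.
Sorted: [0,2] [1,3] [3,5] [6,7] [4,10] [6,11] [11,12] [11,13] [14,16] [16,17] [22,24]
{[0,2],[1,3]} hit by 2; {[3,5]} hit by 5; {[6,7],[4,10],[6,11]} hit by 7; {[11,12],[11,13]} hit by 12; {[14,16],[16,17]} hit by 16; {[22,24]} hit by 24.
Points: 2, 5, 7, 12, 16, 24 (6 total).

6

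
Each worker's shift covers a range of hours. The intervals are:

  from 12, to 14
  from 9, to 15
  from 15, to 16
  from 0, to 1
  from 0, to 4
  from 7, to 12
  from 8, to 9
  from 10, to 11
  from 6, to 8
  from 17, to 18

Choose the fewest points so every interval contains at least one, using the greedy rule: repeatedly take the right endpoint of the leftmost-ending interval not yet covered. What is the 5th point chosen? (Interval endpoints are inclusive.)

16

Process intervals by earliest right end; each time one isn't hit yet, stab at its right endpoint.
Sorted: [0,1] [0,4] [6,8] [8,9] [10,11] [7,12] [12,14] [9,15] [15,16] [17,18]
{[0,1],[0,4]} hit by 1; {[6,8],[8,9]} hit by 8; {[10,11],[7,12]} hit by 11; {[12,14],[9,15]} hit by 14; {[15,16]} hit by 16; {[17,18]} hit by 18.
Points: 1, 8, 11, 14, 16, 18 (6 total).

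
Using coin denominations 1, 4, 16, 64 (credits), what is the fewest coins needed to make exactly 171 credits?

171 − 2×64→43 − 2×16→11 − 2×4→3 − 3×1→0
Total coins = 2 + 2 + 2 + 3 = 9

9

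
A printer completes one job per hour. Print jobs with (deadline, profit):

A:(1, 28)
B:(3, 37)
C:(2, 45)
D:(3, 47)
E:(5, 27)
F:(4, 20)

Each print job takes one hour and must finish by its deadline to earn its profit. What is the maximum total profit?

Sort by profit descending; place each in the latest free slot ≤ its deadline.
By profit: D(d3,47), C(d2,45), B(d3,37), A(d1,28), E(d5,27), F(d4,20)
D→slot 3; C→slot 2; B→slot 1; A skipped; E→slot 5; F→slot 4.
Profit = 37 + 45 + 47 + 20 + 27 = 176

176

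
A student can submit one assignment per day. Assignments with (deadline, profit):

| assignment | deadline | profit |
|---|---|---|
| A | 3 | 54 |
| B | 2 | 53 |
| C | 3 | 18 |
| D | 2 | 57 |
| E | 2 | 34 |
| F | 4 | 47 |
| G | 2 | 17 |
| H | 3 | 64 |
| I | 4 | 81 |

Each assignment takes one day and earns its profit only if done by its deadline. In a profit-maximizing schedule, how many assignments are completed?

Sort by profit descending; place each in the latest free slot ≤ its deadline.
Profit order: I=81 H=64 D=57 A=54 B=53 F=47 E=34 C=18 G=17
Assign: I→slot 4, H→slot 3, D→slot 2, A→slot 1, B skipped, F skipped, E skipped, C skipped, G skipped.
Slots: [1:A] [2:D] [3:H] [4:I]
4 of 9 scheduled.

4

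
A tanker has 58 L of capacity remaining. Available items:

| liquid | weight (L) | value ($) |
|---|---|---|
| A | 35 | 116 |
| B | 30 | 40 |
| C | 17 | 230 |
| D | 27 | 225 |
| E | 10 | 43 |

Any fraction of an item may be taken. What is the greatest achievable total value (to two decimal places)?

511.26

Ratios (sorted): C 13.53, D 8.33, E 4.30, A 3.31, B 1.33
take C (17 @ 230); take D (27 @ 225); take E (10 @ 43); take 4/35 of A → 13.26. Capacity used 58/58.
Total value = 511.26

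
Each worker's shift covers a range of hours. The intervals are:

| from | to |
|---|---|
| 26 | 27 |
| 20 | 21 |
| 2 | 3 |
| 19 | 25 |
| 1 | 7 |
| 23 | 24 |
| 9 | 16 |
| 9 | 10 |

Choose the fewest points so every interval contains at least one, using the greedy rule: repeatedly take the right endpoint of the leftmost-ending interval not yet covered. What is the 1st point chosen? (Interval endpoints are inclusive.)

Process intervals by earliest right end; each time one isn't hit yet, stab at its right endpoint.
By right end: [2,3]  [1,7]  [9,10]  [9,16]  [20,21]  [23,24]  [19,25]  [26,27]
[2,3] uncovered → point at 3; [9,10] uncovered → point at 10; [20,21] uncovered → point at 21; [23,24] uncovered → point at 24; [26,27] uncovered → point at 27.
Points: 3, 10, 21, 24, 27 (5 total).

3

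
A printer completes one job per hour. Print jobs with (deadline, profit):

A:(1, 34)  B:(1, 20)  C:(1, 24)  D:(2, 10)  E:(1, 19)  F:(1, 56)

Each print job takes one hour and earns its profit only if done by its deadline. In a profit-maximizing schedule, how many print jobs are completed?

Profit order: F=56 A=34 C=24 B=20 E=19 D=10
Assign: F→slot 1, A skipped, C skipped, B skipped, E skipped, D→slot 2.
Slots: [1:F] [2:D]
2 of 6 scheduled.

2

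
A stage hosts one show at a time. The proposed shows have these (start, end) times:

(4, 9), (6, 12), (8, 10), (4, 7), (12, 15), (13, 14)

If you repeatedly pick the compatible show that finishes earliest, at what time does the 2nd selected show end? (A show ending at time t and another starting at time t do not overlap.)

Sorted by end: (4,7)  (4,9)  (8,10)  (6,12)  (13,14)  (12,15)
take (4,7); take (8,10); take (13,14); skip (12,15).
Selected: (4,7) (8,10) (13,14)

10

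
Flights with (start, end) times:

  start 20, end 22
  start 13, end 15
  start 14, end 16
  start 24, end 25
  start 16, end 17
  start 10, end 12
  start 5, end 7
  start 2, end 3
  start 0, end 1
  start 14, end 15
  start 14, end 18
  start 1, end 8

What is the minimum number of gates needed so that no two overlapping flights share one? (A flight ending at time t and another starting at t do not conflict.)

4

The answer is the maximum number of intervals overlapping at any instant.
starts: [0, 1, 2, 5, 10, 13, 14, 14, 14, 16, 20, 24]
ends:   [1, 3, 7, 8, 12, 15, 15, 16, 17, 18, 22, 25]
s0→1 e1→0 s1→1 s2→2 e3→1 s5→2 e7→1 e8→0 s10→1 e12→0 s13→1 s14→2 s14→3 s14→4  — peak 4.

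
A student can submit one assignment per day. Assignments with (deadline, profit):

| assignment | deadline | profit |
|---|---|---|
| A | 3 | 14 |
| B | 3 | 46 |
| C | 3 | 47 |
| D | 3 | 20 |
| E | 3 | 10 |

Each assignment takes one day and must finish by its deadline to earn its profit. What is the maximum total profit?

113

Sort by profit descending; place each in the latest free slot ≤ its deadline.
By profit: C(d3,47), B(d3,46), D(d3,20), A(d3,14), E(d3,10)
C→slot 3; B→slot 2; D→slot 1; A skipped; E skipped.
Profit = 20 + 46 + 47 = 113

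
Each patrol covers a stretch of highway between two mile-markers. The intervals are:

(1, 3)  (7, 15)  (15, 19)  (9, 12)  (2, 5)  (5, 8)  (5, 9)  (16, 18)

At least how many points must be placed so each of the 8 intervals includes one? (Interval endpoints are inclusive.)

4

Sorted: [1,3] [2,5] [5,8] [5,9] [9,12] [7,15] [16,18] [15,19]
{[1,3],[2,5]} hit by 3; {[5,8],[5,9]} hit by 8; {[9,12],[7,15]} hit by 12; {[16,18],[15,19]} hit by 18.
Points: 3, 8, 12, 18 (4 total).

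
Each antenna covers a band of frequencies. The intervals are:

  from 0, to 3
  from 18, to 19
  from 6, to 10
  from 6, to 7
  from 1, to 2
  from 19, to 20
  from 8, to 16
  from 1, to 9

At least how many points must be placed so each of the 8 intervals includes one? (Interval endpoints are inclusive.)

Process intervals by earliest right end; each time one isn't hit yet, stab at its right endpoint.
Sorted: [1,2] [0,3] [6,7] [1,9] [6,10] [8,16] [18,19] [19,20]
{[1,2],[0,3]} hit by 2; {[6,7],[1,9],[6,10]} hit by 7; {[8,16]} hit by 16; {[18,19],[19,20]} hit by 19.
Points: 2, 7, 16, 19 (4 total).

4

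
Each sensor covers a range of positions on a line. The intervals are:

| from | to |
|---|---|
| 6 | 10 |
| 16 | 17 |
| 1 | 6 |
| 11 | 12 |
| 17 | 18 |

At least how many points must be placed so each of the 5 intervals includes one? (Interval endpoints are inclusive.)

3

Sorted: [1,6] [6,10] [11,12] [16,17] [17,18]
{[1,6],[6,10]} hit by 6; {[11,12]} hit by 12; {[16,17],[17,18]} hit by 17.
Points: 6, 12, 17 (3 total).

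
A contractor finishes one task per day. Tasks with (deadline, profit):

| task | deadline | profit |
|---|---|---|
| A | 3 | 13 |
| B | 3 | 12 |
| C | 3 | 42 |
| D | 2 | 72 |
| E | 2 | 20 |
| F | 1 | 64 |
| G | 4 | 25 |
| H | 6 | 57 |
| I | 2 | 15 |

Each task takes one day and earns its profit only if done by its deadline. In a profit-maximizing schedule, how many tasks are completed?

5

By profit: D(d2,72), F(d1,64), H(d6,57), C(d3,42), G(d4,25), E(d2,20), I(d2,15), A(d3,13), B(d3,12)
D→slot 2; F→slot 1; H→slot 6; C→slot 3; G→slot 4; E skipped; I skipped; A skipped; B skipped.
5 of 9 scheduled.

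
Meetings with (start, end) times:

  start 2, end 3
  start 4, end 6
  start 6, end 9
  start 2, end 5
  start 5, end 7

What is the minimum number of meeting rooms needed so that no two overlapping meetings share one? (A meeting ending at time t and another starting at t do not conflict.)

2

starts: [2, 2, 4, 5, 6]
ends:   [3, 5, 6, 7, 9]
s2→1 s2→2  — peak 2.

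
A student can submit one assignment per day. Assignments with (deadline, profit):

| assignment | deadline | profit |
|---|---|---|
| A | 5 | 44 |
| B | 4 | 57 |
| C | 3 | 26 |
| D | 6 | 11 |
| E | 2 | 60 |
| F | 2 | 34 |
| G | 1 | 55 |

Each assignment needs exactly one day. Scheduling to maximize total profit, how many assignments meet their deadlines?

Sort by profit descending; place each in the latest free slot ≤ its deadline.
Profit order: E=60 B=57 G=55 A=44 F=34 C=26 D=11
Assign: E→slot 2, B→slot 4, G→slot 1, A→slot 5, F skipped, C→slot 3, D→slot 6.
Slots: [1:G] [2:E] [3:C] [4:B] [5:A] [6:D]
6 of 7 scheduled.

6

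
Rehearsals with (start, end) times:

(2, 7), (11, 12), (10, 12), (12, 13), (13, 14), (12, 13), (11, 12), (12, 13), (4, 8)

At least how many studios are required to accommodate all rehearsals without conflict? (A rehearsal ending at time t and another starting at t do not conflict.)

3

Count concurrent intervals with a sweep; the peak is the room count.
Events (time:±→running): 2:+→1 4:+→2 7:-→1 8:-→0 10:+→1 11:+→2 11:+→3 … peak 3.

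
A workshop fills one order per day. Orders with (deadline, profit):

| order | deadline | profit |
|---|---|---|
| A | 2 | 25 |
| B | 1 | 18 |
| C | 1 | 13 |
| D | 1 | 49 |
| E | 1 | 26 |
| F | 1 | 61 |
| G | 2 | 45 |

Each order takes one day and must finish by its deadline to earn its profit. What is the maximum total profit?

Sort by profit descending; place each in the latest free slot ≤ its deadline.
Profit order: F=61 D=49 G=45 E=26 A=25 B=18 C=13
Assign: F→slot 1, D skipped, G→slot 2, E skipped, A skipped, B skipped, C skipped.
Slots: [1:F] [2:G]
Profit = 61 + 45 = 106

106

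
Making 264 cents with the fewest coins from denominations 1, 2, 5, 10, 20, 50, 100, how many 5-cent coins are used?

264 − 2×100→64 − 1×50→14 − 1×10→4 − 2×2→0
Count of 5: 0

0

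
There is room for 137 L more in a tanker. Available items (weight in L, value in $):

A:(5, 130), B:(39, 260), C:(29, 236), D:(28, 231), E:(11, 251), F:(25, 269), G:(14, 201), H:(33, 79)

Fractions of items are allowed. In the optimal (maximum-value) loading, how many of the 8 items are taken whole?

6

Order: A (130/5=26.00) > E (251/11=22.82) > G (201/14=14.36) > F (269/25=10.76) > D (231/28=8.25) > C (236/29=8.14) > B (260/39=6.67) > H (79/33=2.39)
Fill: take A (5 @ 130) → take E (11 @ 251) → take G (14 @ 201) → take F (25 @ 269) → take D (28 @ 231) → take C (29 @ 236) → take 25/39 of B → 166.67; 137/137 used.
6 item(s) taken whole; one partial (take 25/39 of B).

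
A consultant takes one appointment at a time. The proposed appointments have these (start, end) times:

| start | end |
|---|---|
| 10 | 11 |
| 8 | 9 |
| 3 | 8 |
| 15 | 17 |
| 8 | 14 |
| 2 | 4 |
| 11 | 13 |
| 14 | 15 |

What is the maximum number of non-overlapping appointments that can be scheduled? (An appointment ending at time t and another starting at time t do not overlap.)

Sort by end time and greedily take each interval whose start is ≥ the last chosen end.
Sorted by end: (2,4)  (3,8)  (8,9)  (10,11)  (11,13)  (8,14)  (14,15)  (15,17)
take (2,4); take (8,9); take (10,11); take (11,13); skip (8,14); take (14,15); take (15,17).
Selected 6 appointments.

6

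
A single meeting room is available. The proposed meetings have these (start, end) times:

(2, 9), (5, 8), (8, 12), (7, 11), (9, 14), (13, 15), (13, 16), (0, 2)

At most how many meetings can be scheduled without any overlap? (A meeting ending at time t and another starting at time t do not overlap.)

By end time: (0,2), (5,8), (2,9), (7,11), (8,12), (9,14), (13,15), (13,16).
Pick (0,2); next start ≥ 2 → (5,8); next start ≥ 8 → (8,12); next start ≥ 12 → (13,15).
Selected 4 meetings.

4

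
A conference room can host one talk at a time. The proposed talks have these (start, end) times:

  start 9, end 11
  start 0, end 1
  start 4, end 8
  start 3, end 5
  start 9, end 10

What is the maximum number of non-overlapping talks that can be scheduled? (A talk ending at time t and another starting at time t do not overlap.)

Sort by end time and greedily take each interval whose start is ≥ the last chosen end.
By end time: (0,1), (3,5), (4,8), (9,10), (9,11).
Pick (0,1); next start ≥ 1 → (3,5); next start ≥ 5 → (9,10).
Selected 3 talks.

3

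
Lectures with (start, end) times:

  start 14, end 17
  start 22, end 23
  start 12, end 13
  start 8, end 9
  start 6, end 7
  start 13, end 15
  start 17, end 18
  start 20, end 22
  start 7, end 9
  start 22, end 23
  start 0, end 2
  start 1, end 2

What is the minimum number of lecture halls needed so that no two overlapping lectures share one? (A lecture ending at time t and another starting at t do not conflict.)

2

Count concurrent intervals with a sweep; the peak is the room count.
Events (time:±→running): 0:+→1 1:+→2 … peak 2.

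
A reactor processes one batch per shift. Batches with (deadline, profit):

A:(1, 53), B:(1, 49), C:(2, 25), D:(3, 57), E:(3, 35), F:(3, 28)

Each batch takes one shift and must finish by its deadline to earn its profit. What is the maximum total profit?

Take jobs in profit order; each goes to the latest open slot no later than its deadline.
Profit order: D=57 A=53 B=49 E=35 F=28 C=25
Assign: D→slot 3, A→slot 1, B skipped, E→slot 2, F skipped, C skipped.
Slots: [1:A] [2:E] [3:D]
Profit = 53 + 35 + 57 = 145

145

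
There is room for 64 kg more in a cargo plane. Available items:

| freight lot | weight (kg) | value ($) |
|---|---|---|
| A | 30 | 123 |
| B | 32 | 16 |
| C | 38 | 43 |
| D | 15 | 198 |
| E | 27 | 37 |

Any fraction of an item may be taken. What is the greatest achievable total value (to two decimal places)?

Order: D (198/15=13.20) > A (123/30=4.10) > E (37/27=1.37) > C (43/38=1.13) > B (16/32=0.50)
Fill: take D (15 @ 198) → take A (30 @ 123) → take 19/27 of E → 26.04; 64/64 used.
Total value = 347.04

347.04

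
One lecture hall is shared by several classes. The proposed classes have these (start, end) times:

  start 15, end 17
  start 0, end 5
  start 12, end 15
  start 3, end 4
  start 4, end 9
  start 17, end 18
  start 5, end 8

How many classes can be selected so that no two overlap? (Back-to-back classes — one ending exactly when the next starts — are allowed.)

5

Greedy by earliest finish: after sorting by end time, pick each interval compatible with the last pick.
Sorted by end: (3,4)  (0,5)  (5,8)  (4,9)  (12,15)  (15,17)  (17,18)
take (3,4); skip (0,5); take (5,8); take (12,15); take (15,17); take (17,18).
Selected 5 classes.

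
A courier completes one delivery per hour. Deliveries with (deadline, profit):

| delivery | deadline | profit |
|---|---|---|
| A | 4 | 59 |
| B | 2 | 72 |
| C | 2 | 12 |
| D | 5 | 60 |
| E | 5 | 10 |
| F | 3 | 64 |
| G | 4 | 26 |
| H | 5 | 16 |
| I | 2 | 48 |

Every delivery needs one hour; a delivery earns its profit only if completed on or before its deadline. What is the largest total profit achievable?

303

Take jobs in profit order; each goes to the latest open slot no later than its deadline.
Profit order: B=72 F=64 D=60 A=59 I=48 G=26 H=16 C=12 E=10
Assign: B→slot 2, F→slot 3, D→slot 5, A→slot 4, I→slot 1, G skipped, H skipped, C skipped, E skipped.
Slots: [1:I] [2:B] [3:F] [4:A] [5:D]
Profit = 48 + 72 + 64 + 59 + 60 = 303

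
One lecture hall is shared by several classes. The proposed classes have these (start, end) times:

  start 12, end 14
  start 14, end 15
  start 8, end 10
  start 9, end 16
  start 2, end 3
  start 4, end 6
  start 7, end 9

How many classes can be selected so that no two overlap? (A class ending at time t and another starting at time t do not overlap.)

By end time: (2,3), (4,6), (7,9), (8,10), (12,14), (14,15), (9,16).
Pick (2,3); next start ≥ 3 → (4,6); next start ≥ 6 → (7,9); next start ≥ 9 → (12,14); next start ≥ 14 → (14,15).
Selected 5 classes.

5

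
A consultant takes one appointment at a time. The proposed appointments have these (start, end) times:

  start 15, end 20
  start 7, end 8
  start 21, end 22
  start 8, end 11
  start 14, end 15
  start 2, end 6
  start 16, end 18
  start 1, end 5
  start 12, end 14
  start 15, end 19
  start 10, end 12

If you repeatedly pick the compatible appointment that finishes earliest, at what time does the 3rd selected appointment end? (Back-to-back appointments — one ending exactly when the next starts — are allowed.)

11

Greedy by earliest finish: after sorting by end time, pick each interval compatible with the last pick.
By end time: (1,5), (2,6), (7,8), (8,11), (10,12), (12,14), (14,15), (16,18), (15,19), (15,20), (21,22).
Pick (1,5); next start ≥ 5 → (7,8); next start ≥ 8 → (8,11); next start ≥ 11 → (12,14); next start ≥ 14 → (14,15); next start ≥ 15 → (16,18); next start ≥ 18 → (21,22).
Selected: (1,5) (7,8) (8,11) (12,14) (14,15) (16,18) (21,22)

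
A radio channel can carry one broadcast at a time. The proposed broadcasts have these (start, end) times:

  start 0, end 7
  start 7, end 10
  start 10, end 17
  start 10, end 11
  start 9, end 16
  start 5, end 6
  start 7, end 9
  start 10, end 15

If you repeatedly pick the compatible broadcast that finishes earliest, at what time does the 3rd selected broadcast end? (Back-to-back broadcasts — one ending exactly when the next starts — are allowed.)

Sorted by end: (5,6)  (0,7)  (7,9)  (7,10)  (10,11)  (10,15)  (9,16)  (10,17)
take (5,6); take (7,9); skip (7,10); take (10,11).
Selected: (5,6) (7,9) (10,11)

11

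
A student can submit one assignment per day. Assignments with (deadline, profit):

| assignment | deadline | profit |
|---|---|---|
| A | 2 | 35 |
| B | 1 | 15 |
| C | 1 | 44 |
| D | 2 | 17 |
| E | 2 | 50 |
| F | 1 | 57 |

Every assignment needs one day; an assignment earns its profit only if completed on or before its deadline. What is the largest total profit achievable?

Take jobs in profit order; each goes to the latest open slot no later than its deadline.
Profit order: F=57 E=50 C=44 A=35 D=17 B=15
Assign: F→slot 1, E→slot 2, C skipped, A skipped, D skipped, B skipped.
Slots: [1:F] [2:E]
Profit = 57 + 50 = 107

107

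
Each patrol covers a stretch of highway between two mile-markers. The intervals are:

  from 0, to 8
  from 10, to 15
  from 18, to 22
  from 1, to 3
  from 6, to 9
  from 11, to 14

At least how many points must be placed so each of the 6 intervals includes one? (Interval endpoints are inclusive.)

4

By right end: [1,3]  [0,8]  [6,9]  [11,14]  [10,15]  [18,22]
[1,3] uncovered → point at 3; [6,9] uncovered → point at 9; [11,14] uncovered → point at 14; [18,22] uncovered → point at 22.
Points: 3, 9, 14, 22 (4 total).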